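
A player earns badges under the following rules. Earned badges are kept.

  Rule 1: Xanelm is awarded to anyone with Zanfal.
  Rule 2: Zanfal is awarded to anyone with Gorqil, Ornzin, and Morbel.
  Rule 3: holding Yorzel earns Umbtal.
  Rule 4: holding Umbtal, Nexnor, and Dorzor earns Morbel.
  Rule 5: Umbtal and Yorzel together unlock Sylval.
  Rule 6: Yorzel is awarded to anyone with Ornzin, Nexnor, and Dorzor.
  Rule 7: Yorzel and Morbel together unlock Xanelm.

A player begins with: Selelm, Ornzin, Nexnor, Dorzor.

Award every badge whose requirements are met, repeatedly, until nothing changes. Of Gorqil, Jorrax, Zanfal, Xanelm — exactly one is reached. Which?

With Ornzin, Nexnor, and Dorzor, Yorzel is earned (Rule 6).
With Yorzel, Umbtal is earned (Rule 3).
With Umbtal, Nexnor, and Dorzor, Morbel is earned (Rule 4).
With Yorzel and Morbel, Xanelm is earned (Rule 7).
No rule produces Jorrax, and it is not given. No rule produces Gorqil, and it is not given. Zanfal would need Gorqil, Ornzin, and Morbel (Rule 2), but Gorqil is never earned.

Xanelm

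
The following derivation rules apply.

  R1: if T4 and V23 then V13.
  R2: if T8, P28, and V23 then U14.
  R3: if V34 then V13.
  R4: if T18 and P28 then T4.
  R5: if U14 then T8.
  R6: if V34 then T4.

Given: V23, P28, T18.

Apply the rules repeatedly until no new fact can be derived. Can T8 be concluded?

T8 would need U14 (R5), but U14 is never established.

No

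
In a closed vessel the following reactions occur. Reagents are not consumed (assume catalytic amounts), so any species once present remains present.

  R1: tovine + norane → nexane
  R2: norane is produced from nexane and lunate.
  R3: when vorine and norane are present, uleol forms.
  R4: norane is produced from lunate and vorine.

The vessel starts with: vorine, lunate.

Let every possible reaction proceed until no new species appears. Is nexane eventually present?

No

nexane would need tovine and norane (R1), but tovine never forms.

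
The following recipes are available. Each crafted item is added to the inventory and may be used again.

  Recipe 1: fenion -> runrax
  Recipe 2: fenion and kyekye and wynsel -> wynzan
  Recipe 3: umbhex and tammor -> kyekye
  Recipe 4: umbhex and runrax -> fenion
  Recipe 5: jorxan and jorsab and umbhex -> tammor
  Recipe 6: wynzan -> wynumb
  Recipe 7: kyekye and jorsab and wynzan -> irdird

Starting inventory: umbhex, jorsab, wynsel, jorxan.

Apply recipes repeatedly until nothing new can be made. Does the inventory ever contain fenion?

No

fenion would need umbhex and runrax (Recipe 4), but runrax is never obtained.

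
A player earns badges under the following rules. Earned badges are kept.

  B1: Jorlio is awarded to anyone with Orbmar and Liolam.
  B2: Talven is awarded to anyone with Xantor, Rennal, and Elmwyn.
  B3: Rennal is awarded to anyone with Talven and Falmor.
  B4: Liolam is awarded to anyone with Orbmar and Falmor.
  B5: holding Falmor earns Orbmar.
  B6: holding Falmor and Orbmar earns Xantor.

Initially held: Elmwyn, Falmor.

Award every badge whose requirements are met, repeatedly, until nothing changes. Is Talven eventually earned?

Talven would need Xantor, Rennal, and Elmwyn (B2), but Rennal is never earned.

No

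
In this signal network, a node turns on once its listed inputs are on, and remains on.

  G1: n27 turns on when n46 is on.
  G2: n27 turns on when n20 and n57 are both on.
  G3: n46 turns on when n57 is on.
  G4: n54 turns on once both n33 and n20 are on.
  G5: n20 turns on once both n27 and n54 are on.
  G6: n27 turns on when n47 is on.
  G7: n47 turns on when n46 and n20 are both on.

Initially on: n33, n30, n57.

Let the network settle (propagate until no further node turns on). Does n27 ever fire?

n57 is on, so n46 turns on (G3).
n46 is on, so n27 turns on (G1).

Yes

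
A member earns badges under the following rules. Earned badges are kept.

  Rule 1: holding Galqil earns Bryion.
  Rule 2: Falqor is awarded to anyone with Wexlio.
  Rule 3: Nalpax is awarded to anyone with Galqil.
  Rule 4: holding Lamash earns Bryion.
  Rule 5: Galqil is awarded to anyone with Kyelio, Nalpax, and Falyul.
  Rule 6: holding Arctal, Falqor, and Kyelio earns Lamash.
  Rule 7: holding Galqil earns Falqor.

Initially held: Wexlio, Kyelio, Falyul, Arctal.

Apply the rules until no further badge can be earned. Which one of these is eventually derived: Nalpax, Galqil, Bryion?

Bryion

With Wexlio, Falqor is earned (Rule 2).
With Arctal, Falqor, and Kyelio, Lamash is earned (Rule 6).
With Lamash, Bryion is earned (Rule 4).
Nalpax would need Galqil (Rule 3), but Galqil is never earned. Galqil would need Kyelio, Nalpax, and Falyul (Rule 5), but Nalpax is never earned.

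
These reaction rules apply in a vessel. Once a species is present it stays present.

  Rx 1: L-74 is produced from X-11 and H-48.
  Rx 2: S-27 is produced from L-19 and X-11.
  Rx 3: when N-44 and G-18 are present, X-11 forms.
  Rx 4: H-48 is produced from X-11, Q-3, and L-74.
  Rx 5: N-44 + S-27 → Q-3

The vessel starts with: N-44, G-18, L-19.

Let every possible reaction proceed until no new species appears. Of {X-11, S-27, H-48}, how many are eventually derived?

2

N-44 and G-18 present → X-11 forms (Rx 3).
L-19 and X-11 present → S-27 forms (Rx 2).
X-11: reached.
S-27: reached.
H-48 would need X-11, Q-3, and L-74 (Rx 4), but L-74 never forms.
Reached: X-11 and S-27 — 2 of the 3.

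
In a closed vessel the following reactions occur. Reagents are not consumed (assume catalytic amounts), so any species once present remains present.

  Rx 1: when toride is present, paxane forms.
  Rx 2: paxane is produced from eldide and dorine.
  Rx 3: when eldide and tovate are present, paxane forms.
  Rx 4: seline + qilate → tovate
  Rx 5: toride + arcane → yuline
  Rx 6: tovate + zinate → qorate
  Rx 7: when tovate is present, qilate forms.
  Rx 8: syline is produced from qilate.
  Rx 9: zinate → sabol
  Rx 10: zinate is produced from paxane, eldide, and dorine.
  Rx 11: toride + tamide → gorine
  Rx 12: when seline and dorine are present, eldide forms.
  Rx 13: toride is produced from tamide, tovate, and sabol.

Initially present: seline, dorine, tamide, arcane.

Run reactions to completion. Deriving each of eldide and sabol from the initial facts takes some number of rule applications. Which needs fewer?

eldide

eldide: seline and dorine present → eldide forms (Rx 12). [1 rule application]
sabol: seline and dorine present → eldide forms (Rx 12). eldide and dorine present → paxane forms (Rx 2). paxane, eldide, and dorine present → zinate forms (Rx 10). zinate present → sabol forms (Rx 9). [4 rule applications]
eldide needs fewer.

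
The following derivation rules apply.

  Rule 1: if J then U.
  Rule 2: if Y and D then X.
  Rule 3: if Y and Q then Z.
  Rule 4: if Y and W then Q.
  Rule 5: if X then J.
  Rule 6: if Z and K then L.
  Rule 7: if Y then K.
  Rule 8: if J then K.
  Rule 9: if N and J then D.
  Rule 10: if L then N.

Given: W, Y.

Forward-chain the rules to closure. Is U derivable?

No

U would need J (Rule 1), but J is never established.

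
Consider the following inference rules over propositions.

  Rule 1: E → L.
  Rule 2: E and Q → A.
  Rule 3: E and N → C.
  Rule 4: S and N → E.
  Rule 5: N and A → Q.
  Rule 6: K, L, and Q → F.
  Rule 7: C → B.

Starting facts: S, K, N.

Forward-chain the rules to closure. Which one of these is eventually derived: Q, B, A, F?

S and N hold, so E follows (Rule 4).
From E and N, Rule 3 gives C.
C holds, so B follows (Rule 7).
Q would need N and A (Rule 5), but A is never established. F would need K, L, and Q (Rule 6), but Q is never established. A would need E and Q (Rule 2), but Q is never established.

B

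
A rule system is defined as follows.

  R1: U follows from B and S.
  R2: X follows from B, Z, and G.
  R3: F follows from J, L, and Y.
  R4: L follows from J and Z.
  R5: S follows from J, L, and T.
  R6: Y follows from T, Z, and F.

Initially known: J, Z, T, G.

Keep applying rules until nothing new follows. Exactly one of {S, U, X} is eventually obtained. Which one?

S

From J and Z, R4 gives L.
From J, L, and T, R5 gives S.
U would need B and S (R1), but B is never established. X would need B, Z, and G (R2), but B is never established.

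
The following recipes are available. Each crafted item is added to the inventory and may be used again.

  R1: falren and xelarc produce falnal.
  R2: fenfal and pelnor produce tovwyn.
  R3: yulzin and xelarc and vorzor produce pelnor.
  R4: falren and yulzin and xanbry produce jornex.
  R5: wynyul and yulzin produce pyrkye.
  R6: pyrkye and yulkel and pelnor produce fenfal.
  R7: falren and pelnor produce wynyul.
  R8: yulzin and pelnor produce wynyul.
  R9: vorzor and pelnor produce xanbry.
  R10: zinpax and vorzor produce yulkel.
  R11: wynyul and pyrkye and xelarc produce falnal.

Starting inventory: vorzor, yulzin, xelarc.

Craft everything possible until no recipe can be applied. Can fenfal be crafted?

fenfal would need pyrkye, yulkel, and pelnor (R6), but yulkel is never obtained.

No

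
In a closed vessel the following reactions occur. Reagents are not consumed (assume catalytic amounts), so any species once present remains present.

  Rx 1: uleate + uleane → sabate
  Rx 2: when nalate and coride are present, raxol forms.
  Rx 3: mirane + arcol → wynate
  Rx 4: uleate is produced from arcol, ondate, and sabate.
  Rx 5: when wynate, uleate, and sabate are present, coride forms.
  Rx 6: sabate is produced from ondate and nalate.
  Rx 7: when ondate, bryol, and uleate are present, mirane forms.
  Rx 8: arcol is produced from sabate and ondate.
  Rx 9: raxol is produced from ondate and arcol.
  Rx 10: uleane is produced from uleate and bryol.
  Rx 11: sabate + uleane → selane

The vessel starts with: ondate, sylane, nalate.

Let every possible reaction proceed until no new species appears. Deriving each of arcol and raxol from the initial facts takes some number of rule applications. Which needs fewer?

arcol

arcol: ondate and nalate present → sabate forms (Rx 6). sabate and ondate present → arcol forms (Rx 8). [2 rule applications]
raxol: ondate and nalate present → sabate forms (Rx 6). sabate and ondate present → arcol forms (Rx 8). ondate and arcol present → raxol forms (Rx 9). [3 rule applications]
arcol needs fewer.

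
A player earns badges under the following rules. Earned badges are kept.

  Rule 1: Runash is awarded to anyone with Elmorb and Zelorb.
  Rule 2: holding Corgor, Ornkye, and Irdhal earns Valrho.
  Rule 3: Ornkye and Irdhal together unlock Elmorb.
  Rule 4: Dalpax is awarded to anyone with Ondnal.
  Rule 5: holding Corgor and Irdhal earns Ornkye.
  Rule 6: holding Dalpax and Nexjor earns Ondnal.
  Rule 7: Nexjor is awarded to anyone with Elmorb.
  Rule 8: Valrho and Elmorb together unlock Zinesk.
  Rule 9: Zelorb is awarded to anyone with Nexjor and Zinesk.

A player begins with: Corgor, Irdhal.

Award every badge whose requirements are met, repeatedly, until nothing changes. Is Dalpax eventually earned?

Dalpax would need Ondnal (Rule 4), but Ondnal is never earned.

No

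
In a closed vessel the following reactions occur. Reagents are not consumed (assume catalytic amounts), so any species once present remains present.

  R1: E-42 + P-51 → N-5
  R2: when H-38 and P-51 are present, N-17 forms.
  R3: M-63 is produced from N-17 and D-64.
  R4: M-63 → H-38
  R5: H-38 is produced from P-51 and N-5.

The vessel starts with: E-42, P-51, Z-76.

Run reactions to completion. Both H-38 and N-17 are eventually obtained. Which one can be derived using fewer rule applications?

H-38: E-42 and P-51 present → N-5 forms (R1). P-51 and N-5 present → H-38 forms (R5). [2 rule applications]
N-17: E-42 and P-51 present → N-5 forms (R1). P-51 and N-5 present → H-38 forms (R5). H-38 and P-51 present → N-17 forms (R2). [3 rule applications]
H-38 needs fewer.

H-38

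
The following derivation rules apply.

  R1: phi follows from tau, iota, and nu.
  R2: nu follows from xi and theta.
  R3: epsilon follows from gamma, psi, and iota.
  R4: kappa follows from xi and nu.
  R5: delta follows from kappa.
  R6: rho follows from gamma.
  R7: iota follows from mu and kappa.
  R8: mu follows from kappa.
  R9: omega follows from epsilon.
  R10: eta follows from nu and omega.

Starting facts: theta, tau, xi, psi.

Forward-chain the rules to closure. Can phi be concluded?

From xi and theta, R2 gives nu.
From xi and nu, R4 gives kappa.
kappa holds, so mu follows (R8).
From mu and kappa, R7 gives iota.
From tau, iota, and nu, R1 gives phi.

Yes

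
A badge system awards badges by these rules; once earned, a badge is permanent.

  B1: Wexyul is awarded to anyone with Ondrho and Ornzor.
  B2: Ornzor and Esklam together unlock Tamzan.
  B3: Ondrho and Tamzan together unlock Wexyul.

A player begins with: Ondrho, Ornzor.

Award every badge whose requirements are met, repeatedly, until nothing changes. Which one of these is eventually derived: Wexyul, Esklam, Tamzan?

Wexyul

With Ondrho and Ornzor, Wexyul is earned (B1).
Tamzan would need Ornzor and Esklam (B2), but Esklam is never earned. No rule produces Esklam, and it is not given.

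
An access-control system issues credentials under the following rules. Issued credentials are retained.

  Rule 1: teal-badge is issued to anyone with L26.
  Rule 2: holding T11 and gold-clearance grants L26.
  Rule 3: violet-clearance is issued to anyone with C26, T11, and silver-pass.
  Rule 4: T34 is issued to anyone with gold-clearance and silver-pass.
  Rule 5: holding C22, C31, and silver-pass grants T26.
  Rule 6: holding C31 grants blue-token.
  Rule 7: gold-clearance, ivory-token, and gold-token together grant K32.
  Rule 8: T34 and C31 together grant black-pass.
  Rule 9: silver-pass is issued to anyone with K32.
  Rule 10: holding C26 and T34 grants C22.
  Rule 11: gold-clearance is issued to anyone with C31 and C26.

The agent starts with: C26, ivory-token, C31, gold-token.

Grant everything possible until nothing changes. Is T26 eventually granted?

Holding C31 and C26 grants gold-clearance (Rule 11).
Holding gold-clearance, ivory-token, and gold-token grants K32 (Rule 7).
Holding K32 grants silver-pass (Rule 9).
Holding gold-clearance and silver-pass grants T34 (Rule 4).
Holding C26 and T34 grants C22 (Rule 10).
Holding C22, C31, and silver-pass grants T26 (Rule 5).

Yes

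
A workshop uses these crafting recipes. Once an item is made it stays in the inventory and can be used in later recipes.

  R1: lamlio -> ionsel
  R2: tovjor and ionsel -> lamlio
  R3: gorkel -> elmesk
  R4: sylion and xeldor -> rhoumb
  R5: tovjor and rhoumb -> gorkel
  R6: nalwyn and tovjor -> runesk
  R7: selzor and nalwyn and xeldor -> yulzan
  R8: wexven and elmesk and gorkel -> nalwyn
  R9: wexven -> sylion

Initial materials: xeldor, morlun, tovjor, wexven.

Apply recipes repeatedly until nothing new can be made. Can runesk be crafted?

wexven -> sylion (R9).
Using R4, sylion and xeldor make rhoumb.
Using R5, tovjor and rhoumb make gorkel.
Using R3, gorkel makes elmesk.
wexven and elmesk and gorkel -> nalwyn (R8).
Using R6, nalwyn and tovjor make runesk.

Yes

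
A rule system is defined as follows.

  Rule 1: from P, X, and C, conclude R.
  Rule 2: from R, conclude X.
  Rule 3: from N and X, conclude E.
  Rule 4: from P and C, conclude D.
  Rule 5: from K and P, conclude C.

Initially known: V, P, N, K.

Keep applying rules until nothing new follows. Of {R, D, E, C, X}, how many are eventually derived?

2

From K and P, Rule 5 gives C.
From P and C, Rule 4 gives D.
R would need P, X, and C (Rule 1), but X is never established.
D: reached.
E would need N and X (Rule 3), but X is never established.
C: reached.
X would need R (Rule 2), but R is never established.
Reached: D and C — 2 of the 5.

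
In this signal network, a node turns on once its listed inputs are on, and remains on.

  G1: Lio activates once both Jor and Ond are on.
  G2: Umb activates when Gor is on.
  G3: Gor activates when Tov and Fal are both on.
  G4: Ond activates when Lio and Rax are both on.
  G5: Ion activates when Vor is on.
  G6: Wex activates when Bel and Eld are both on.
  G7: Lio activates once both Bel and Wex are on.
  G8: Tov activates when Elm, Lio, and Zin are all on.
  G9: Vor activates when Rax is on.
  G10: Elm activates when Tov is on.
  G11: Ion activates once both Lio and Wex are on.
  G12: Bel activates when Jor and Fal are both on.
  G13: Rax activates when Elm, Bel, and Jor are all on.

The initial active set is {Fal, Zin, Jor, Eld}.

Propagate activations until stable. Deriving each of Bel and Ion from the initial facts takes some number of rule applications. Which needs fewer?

Bel: Jor and Fal are on, so Bel activates (G12). [1 rule application]
Ion: Jor and Fal are on, so Bel activates (G12). G6: Bel and Eld on → Wex on. Bel and Wex are on, so Lio activates (G7). Lio and Wex are on, so Ion activates (G11). [4 rule applications]
Bel needs fewer.

Bel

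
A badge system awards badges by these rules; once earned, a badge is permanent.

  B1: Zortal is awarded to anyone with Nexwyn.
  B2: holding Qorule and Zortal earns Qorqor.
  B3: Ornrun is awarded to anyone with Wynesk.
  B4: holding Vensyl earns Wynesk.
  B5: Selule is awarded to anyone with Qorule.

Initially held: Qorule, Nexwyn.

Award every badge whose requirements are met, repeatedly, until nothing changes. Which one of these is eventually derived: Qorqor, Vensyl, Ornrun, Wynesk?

Qorqor

With Nexwyn, Zortal is earned (B1).
With Qorule and Zortal, Qorqor is earned (B2).
No rule produces Vensyl, and it is not given. Wynesk would need Vensyl (B4), but Vensyl is never earned. Ornrun would need Wynesk (B3), but Wynesk is never earned.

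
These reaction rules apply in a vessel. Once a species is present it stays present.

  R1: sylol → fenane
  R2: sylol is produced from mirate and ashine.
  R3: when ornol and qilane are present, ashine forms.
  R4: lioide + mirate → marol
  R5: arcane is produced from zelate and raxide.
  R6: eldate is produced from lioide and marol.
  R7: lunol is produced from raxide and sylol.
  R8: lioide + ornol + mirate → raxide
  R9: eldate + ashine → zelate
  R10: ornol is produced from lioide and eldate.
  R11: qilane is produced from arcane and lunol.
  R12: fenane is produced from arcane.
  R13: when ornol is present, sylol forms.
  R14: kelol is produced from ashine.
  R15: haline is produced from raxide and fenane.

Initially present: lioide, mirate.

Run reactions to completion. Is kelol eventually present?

kelol would need ashine (R14), but ashine never forms.

No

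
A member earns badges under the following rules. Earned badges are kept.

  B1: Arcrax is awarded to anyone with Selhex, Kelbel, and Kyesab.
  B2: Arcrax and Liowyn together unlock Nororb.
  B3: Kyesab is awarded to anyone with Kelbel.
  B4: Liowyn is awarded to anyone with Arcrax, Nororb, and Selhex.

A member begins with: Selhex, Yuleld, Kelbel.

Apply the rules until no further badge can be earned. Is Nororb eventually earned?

Nororb would need Arcrax and Liowyn (B2), but Liowyn is never earned.

No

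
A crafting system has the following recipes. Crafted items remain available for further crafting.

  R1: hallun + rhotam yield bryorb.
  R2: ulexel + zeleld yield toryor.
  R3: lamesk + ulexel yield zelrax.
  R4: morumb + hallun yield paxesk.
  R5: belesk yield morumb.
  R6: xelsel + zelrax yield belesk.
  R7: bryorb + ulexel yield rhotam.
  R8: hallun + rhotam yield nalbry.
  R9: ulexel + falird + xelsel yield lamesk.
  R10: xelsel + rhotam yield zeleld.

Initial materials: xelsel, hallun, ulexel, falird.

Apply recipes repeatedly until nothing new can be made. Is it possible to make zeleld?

zeleld would need xelsel and rhotam (R10), but rhotam is never obtained.

No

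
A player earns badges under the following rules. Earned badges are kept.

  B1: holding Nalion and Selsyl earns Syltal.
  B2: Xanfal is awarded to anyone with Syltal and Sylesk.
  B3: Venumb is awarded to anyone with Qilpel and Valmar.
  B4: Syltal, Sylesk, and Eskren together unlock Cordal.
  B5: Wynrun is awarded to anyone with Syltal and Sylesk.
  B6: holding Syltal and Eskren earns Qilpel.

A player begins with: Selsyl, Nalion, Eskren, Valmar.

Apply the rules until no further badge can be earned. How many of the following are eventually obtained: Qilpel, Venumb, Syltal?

3

With Nalion and Selsyl, Syltal is earned (B1).
With Syltal and Eskren, Qilpel is earned (B6).
With Qilpel and Valmar, Venumb is earned (B3).
Qilpel: reached.
Venumb: reached.
Syltal: reached.
All 3 are reached.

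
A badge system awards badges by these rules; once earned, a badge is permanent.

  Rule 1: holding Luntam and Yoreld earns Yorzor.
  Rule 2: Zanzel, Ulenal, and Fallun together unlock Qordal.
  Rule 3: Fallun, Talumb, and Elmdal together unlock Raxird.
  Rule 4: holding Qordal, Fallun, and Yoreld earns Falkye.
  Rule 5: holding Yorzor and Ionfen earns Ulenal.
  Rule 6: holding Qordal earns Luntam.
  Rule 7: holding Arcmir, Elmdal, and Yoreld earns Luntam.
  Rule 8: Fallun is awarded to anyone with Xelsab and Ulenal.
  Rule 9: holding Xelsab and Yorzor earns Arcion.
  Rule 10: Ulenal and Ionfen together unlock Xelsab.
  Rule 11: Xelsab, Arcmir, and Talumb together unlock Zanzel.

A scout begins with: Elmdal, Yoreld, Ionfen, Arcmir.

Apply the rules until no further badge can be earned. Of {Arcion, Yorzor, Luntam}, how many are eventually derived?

3

With Arcmir, Elmdal, and Yoreld, Luntam is earned (Rule 7).
With Luntam and Yoreld, Yorzor is earned (Rule 1).
With Yorzor and Ionfen, Ulenal is earned (Rule 5).
With Ulenal and Ionfen, Xelsab is earned (Rule 10).
With Xelsab and Yorzor, Arcion is earned (Rule 9).
Arcion: reached.
Yorzor: reached.
Luntam: reached.
All 3 are reached.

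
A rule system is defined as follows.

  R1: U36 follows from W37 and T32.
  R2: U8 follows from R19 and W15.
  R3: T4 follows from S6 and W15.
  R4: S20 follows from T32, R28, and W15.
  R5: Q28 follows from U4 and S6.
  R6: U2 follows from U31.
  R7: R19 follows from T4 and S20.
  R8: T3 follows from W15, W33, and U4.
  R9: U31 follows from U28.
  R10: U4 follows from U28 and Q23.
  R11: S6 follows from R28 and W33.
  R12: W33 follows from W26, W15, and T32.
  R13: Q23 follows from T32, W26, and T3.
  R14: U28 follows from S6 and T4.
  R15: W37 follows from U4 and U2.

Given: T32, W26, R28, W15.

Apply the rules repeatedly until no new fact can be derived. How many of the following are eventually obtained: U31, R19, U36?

From T32, R28, and W15, R4 gives S20.
From W26, W15, and T32, R12 gives W33.
R28 and W33 hold, so S6 follows (R11).
S6 and W15 hold, so T4 follows (R3).
T4 and S20 hold, so R19 follows (R7).
From S6 and T4, R14 gives U28.
U28 holds, so U31 follows (R9).
U31: reached.
R19: reached.
U36 would need W37 and T32 (R1), but W37 is never established.
Reached: U31 and R19 — 2 of the 3.

2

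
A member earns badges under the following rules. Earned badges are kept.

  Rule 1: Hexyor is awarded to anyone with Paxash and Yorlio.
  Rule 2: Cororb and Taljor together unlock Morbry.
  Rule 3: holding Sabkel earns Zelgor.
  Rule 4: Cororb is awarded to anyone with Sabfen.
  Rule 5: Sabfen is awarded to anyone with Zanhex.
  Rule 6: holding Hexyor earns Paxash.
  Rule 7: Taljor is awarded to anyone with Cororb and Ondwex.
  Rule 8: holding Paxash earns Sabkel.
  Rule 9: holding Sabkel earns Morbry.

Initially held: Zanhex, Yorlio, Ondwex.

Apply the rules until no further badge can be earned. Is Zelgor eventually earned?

No

Zelgor would need Sabkel (Rule 3), but Sabkel is never earned.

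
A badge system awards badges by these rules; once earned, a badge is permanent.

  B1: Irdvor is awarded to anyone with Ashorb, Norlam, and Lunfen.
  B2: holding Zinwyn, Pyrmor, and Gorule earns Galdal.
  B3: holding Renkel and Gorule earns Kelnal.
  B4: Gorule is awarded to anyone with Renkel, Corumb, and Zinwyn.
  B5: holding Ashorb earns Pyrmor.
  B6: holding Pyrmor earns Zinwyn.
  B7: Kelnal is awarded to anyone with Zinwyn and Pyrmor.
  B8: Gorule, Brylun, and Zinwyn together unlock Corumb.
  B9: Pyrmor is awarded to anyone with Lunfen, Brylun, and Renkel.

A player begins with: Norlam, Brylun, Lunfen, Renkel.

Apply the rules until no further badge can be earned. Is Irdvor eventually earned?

No

Irdvor would need Ashorb, Norlam, and Lunfen (B1), but Ashorb is never earned.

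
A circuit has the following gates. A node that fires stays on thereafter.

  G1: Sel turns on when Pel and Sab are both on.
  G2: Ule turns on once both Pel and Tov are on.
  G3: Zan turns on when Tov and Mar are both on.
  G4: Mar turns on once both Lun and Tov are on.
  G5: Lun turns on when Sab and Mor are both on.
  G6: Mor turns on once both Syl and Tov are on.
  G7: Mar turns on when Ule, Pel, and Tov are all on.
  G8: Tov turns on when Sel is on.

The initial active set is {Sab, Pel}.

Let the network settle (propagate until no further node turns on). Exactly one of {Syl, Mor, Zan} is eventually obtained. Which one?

Zan

G1: Pel and Sab on → Sel on.
G8: Sel on → Tov on.
Pel and Tov are on, so Ule turns on (G2).
G7: Ule, Pel, and Tov on → Mar on.
Tov and Mar are on, so Zan turns on (G3).
No rule produces Syl, and it is not given. Mor would need Syl and Tov (G6), but Syl never turns on.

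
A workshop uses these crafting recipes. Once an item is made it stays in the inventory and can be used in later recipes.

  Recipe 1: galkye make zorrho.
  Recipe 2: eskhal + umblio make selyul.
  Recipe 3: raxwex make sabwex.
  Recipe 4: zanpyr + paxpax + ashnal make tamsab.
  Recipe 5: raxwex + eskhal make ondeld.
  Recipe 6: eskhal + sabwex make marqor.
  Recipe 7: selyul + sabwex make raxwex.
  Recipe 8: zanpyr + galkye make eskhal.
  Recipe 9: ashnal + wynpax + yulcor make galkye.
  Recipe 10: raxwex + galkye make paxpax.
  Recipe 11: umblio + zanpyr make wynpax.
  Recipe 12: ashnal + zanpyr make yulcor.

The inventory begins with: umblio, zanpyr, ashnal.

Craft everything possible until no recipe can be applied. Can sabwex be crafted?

No

sabwex would need raxwex (Recipe 3), but raxwex is never obtained.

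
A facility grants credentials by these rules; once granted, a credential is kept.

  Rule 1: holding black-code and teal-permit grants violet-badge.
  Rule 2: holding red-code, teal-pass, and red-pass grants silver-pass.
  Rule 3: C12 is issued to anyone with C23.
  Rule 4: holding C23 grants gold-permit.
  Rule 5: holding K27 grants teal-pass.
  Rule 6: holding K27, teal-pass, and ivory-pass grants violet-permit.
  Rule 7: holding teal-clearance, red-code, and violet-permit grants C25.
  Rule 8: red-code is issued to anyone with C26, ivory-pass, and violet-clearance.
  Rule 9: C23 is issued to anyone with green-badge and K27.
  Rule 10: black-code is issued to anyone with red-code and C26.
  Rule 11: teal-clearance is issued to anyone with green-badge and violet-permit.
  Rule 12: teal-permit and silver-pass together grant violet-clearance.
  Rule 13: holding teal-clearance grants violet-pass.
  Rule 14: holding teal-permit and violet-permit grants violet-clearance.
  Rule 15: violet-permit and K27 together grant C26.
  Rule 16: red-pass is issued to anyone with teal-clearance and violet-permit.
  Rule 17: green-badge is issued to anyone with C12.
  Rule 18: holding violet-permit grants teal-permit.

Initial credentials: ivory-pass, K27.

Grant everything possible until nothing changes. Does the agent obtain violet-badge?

Yes

Holding K27 grants teal-pass (Rule 5).
Holding K27, teal-pass, and ivory-pass grants violet-permit (Rule 6).
Holding violet-permit grants teal-permit (Rule 18).
Holding violet-permit and K27 grants C26 (Rule 15).
Holding teal-permit and violet-permit grants violet-clearance (Rule 14).
Holding C26, ivory-pass, and violet-clearance grants red-code (Rule 8).
Holding red-code and C26 grants black-code (Rule 10).
Holding black-code and teal-permit grants violet-badge (Rule 1).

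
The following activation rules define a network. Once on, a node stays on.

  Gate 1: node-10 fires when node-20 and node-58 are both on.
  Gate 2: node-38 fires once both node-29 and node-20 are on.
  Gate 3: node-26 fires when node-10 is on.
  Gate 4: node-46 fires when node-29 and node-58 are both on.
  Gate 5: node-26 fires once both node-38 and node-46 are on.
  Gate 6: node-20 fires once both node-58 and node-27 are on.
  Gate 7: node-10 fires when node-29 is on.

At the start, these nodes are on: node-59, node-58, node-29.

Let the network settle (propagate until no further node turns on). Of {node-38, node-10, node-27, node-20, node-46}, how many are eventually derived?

2

node-29 is on, so node-10 fires (Gate 7).
Gate 4: node-29 and node-58 on → node-46 on.
node-38 would need node-29 and node-20 (Gate 2), but node-20 never turns on.
node-10: reached.
No rule produces node-27, and it is not given.
node-20 would need node-58 and node-27 (Gate 6), but node-27 never turns on.
node-46: reached.
Reached: node-10 and node-46 — 2 of the 5.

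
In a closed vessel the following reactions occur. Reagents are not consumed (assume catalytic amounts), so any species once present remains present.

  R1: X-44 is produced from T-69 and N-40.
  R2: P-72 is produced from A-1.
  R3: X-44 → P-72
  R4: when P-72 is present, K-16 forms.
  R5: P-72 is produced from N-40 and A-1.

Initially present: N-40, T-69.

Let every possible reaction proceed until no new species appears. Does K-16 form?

Yes

T-69 and N-40 present → X-44 forms (R1).
X-44 present → P-72 forms (R3).
P-72 present → K-16 forms (R4).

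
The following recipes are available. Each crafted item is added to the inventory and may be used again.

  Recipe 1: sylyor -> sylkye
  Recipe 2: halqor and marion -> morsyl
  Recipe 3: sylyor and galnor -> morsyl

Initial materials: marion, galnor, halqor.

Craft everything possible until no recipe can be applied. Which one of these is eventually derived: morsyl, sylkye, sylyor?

morsyl

Using Recipe 2, halqor and marion make morsyl.
sylkye would need sylyor (Recipe 1), but sylyor is never obtained. No rule produces sylyor, and it is not given.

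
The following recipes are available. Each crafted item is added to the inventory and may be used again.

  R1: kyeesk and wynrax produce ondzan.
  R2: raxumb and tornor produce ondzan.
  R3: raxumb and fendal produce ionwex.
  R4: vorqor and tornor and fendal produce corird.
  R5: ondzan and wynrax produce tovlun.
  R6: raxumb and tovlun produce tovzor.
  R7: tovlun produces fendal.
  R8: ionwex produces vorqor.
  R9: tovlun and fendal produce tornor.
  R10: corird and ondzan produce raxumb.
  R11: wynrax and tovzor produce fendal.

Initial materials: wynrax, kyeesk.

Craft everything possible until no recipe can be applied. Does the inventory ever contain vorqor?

vorqor would need ionwex (R8), but ionwex is never obtained.

No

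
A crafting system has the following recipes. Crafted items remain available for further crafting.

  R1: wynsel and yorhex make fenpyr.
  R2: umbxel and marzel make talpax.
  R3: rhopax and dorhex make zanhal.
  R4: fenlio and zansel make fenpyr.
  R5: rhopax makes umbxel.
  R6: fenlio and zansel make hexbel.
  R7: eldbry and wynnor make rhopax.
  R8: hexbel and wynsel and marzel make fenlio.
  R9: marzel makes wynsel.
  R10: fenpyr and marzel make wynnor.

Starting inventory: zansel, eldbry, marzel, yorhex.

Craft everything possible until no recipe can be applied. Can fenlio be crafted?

fenlio would need hexbel, wynsel, and marzel (R8), but hexbel is never obtained.

No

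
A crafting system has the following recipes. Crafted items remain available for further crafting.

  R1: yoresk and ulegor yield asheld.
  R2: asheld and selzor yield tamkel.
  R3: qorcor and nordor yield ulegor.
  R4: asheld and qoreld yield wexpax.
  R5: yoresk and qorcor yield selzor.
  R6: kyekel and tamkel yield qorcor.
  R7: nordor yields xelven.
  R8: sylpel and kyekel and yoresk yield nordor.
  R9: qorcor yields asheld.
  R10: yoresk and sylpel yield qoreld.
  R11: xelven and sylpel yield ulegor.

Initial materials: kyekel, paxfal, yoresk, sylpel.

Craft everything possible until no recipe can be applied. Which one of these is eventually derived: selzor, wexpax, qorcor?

sylpel and kyekel and yoresk → nordor (R8).
Using R10, yoresk and sylpel make qoreld.
Using R7, nordor makes xelven.
Using R11, xelven and sylpel make ulegor.
Using R1, yoresk and ulegor make asheld.
asheld and qoreld → wexpax (R4).
selzor would need yoresk and qorcor (R5), but qorcor is never obtained. qorcor would need kyekel and tamkel (R6), but tamkel is never obtained.

wexpax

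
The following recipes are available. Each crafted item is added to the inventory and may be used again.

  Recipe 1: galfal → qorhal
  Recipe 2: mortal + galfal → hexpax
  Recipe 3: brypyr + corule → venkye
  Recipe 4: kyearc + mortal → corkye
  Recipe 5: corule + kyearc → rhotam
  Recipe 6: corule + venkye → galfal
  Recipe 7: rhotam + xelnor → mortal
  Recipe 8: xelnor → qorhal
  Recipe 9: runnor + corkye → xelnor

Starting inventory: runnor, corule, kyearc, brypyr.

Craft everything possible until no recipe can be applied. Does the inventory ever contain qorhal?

Using Recipe 3, brypyr and corule make venkye.
corule + venkye → galfal (Recipe 6).
Using Recipe 1, galfal makes qorhal.

Yes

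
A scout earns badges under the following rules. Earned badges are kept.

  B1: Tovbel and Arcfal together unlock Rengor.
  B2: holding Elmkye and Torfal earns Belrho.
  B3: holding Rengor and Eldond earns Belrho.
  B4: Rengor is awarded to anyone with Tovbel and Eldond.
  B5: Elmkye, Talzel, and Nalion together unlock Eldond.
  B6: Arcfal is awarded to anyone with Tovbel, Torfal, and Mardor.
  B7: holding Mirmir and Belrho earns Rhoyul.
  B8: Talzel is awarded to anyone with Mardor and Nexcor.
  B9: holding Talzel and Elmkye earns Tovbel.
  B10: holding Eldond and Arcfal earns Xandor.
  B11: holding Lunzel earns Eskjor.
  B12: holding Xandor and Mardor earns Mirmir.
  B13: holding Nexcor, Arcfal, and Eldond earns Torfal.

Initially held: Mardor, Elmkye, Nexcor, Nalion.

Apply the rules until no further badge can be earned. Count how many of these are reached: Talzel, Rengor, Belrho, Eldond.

4

With Mardor and Nexcor, Talzel is earned (B8).
With Elmkye, Talzel, and Nalion, Eldond is earned (B5).
With Talzel and Elmkye, Tovbel is earned (B9).
With Tovbel and Eldond, Rengor is earned (B4).
With Rengor and Eldond, Belrho is earned (B3).
Talzel: reached.
Rengor: reached.
Belrho: reached.
Eldond: reached.
All 4 are reached.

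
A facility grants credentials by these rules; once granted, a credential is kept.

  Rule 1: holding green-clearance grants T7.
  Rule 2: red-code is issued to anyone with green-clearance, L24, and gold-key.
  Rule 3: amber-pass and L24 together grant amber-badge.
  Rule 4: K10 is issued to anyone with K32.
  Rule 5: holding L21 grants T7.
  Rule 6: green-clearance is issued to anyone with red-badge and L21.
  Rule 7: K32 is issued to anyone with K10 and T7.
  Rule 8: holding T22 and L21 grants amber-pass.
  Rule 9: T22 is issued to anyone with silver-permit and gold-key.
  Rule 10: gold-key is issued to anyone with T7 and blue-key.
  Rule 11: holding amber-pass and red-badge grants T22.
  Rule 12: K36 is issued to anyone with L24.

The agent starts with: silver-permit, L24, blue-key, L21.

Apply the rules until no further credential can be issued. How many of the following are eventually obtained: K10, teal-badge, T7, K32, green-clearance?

Holding L21 grants T7 (Rule 5).
K10 would need K32 (Rule 4), but K32 is never granted.
No rule produces teal-badge, and it is not given.
T7: reached.
K32 would need K10 and T7 (Rule 7), but K10 is never granted.
green-clearance would need red-badge and L21 (Rule 6), but red-badge is never granted.
Reached: T7 — 1 of the 5.

1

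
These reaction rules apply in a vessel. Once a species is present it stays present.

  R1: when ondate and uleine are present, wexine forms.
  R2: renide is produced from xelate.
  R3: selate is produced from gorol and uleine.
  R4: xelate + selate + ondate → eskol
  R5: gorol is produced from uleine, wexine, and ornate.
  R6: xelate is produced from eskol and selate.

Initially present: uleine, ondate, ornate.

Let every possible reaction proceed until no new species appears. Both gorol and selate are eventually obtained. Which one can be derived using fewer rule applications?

gorol: ondate and uleine present → wexine forms (R1). uleine, wexine, and ornate present → gorol forms (R5). [2 rule applications]
selate: ondate and uleine present → wexine forms (R1). uleine, wexine, and ornate present → gorol forms (R5). gorol and uleine present → selate forms (R3). [3 rule applications]
gorol needs fewer.

gorol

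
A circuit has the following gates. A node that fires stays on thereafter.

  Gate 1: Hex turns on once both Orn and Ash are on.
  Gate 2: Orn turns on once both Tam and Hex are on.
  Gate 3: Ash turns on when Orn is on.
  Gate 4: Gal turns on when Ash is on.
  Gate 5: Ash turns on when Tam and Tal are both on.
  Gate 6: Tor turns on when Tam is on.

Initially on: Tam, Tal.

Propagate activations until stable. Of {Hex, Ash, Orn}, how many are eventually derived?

1

Gate 5: Tam and Tal on → Ash on.
Hex would need Orn and Ash (Gate 1), but Orn never turns on.
Ash: reached.
Orn would need Tam and Hex (Gate 2), but Hex never turns on.
Reached: Ash — 1 of the 3.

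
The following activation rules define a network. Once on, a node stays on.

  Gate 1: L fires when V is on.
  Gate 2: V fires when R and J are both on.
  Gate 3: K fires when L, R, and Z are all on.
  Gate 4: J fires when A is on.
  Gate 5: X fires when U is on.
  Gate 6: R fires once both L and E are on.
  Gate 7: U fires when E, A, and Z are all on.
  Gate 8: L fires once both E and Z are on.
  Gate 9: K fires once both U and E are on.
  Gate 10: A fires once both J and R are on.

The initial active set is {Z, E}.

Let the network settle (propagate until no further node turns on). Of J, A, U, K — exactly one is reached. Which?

K

E and Z are on, so L fires (Gate 8).
Gate 6: L and E on → R on.
Gate 3: L, R, and Z on → K on.
J would need A (Gate 4), but A never turns on. A would need J and R (Gate 10), but J never turns on. U would need E, A, and Z (Gate 7), but A never turns on.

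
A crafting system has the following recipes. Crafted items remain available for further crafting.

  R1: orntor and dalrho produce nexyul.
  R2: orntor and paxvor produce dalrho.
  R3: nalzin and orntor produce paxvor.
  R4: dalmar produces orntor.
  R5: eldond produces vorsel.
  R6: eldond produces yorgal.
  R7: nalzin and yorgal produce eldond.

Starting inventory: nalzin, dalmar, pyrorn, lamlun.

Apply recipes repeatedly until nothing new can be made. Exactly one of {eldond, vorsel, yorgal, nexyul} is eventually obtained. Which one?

nexyul

Using R4, dalmar makes orntor.
nalzin and orntor → paxvor (R3).
Using R2, orntor and paxvor make dalrho.
orntor and dalrho → nexyul (R1).
vorsel would need eldond (R5), but eldond is never obtained. yorgal would need eldond (R6), but eldond is never obtained. eldond would need nalzin and yorgal (R7), but yorgal is never obtained.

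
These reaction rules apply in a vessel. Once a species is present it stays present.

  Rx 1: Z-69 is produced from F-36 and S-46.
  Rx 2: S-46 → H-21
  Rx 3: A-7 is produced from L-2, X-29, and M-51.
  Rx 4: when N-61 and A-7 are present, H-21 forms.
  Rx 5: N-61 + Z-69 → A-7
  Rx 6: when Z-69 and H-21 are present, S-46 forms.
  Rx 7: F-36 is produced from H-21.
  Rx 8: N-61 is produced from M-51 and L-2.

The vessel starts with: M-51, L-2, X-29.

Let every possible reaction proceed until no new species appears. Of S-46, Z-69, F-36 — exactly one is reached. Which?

F-36

L-2, X-29, and M-51 present → A-7 forms (Rx 3).
M-51 and L-2 present → N-61 forms (Rx 8).
N-61 and A-7 present → H-21 forms (Rx 4).
H-21 present → F-36 forms (Rx 7).
Z-69 would need F-36 and S-46 (Rx 1), but S-46 never forms. S-46 would need Z-69 and H-21 (Rx 6), but Z-69 never forms.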